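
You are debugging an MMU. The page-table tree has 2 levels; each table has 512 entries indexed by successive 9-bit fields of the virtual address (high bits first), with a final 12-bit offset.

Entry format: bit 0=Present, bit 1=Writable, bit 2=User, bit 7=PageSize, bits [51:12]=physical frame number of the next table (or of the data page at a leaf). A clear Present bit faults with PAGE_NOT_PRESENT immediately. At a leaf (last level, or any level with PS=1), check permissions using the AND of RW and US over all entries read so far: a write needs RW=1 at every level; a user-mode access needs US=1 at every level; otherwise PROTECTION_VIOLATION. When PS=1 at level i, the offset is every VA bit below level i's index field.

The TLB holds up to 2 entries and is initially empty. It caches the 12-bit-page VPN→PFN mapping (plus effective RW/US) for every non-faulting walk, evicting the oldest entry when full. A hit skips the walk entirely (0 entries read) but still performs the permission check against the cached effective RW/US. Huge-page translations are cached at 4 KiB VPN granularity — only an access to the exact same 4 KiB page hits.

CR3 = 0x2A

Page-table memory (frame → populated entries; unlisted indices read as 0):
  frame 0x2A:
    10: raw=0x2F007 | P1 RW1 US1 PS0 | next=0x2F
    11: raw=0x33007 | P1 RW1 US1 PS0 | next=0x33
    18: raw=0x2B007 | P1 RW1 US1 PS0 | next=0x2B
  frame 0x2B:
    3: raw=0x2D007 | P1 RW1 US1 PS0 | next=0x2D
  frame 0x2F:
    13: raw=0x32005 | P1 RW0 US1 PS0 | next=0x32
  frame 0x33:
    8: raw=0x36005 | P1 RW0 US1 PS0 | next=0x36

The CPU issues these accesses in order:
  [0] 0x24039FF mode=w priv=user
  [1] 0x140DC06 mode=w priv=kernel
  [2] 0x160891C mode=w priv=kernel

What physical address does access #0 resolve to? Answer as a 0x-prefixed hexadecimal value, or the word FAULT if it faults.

Per-access translation:
#0 VA=0x24039FF (w,user):
  L0 @0x2A[18] → 0x2B007  P=1,RW=1,US=1,PS=0
  L1 @0x2B[3] → 0x2D007  P=1,RW=1,US=1,PS=0
  ✓ 0x2D9FF  — 2 lookups
#1 VA=0x140DC06 (w,kernel):
  L0 @0x2A[10] → 0x2F007  P=1,RW=1,US=1,PS=0
  L1 @0x2F[13] → 0x32005  P=1,RW=0,US=1,PS=0
  ⇒ fault: PROTECTION_VIOLATION  — 2 lookups
#2 VA=0x160891C (w,kernel):
  L0 @0x2A[11] → 0x33007  P=1,RW=1,US=1,PS=0
  L1 @0x33[8] → 0x36005  P=1,RW=0,US=1,PS=0
  ⇒ fault: PROTECTION_VIOLATION  — 2 lookups

Access #0 PA: 0x2D9FF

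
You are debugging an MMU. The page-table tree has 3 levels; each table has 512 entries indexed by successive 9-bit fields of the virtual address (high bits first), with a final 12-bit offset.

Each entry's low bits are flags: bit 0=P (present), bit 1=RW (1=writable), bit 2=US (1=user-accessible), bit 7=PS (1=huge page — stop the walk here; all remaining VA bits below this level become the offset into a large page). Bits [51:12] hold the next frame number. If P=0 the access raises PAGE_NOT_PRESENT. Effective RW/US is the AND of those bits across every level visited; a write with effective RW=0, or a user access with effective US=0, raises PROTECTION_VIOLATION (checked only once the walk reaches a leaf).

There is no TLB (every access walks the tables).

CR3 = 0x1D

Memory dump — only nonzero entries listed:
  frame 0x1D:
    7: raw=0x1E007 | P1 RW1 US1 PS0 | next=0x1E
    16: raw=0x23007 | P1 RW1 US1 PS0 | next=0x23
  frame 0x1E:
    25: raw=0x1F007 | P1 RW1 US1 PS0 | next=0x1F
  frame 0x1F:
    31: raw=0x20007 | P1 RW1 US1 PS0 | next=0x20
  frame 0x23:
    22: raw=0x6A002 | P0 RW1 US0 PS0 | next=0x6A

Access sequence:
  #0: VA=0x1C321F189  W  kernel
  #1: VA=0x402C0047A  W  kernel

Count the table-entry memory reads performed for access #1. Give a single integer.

Trace:
#0 VA=0x1C321F189 (w,kernel):
  [0] read 0x1D idx=7: raw=0x1E007 flags P=1 W=1 U=1 S=0
  [1] read 0x1E idx=25: raw=0x1F007 flags P=1 W=1 U=1 S=0
  [2] read 0x1F idx=31: raw=0x20007 flags P=1 W=1 U=1 S=0
  → PA=0x20189  (3 entries read)
#1 VA=0x402C0047A (w,kernel):
  [0] read 0x1D idx=16: raw=0x23007 flags P=1 W=1 U=1 S=0
  [1] read 0x23 idx=22: raw=0x6A002 flags P=0 W=1 U=0 S=0
  ✗ PAGE_NOT_PRESENT  [2 reads]

Entries read for #1: 2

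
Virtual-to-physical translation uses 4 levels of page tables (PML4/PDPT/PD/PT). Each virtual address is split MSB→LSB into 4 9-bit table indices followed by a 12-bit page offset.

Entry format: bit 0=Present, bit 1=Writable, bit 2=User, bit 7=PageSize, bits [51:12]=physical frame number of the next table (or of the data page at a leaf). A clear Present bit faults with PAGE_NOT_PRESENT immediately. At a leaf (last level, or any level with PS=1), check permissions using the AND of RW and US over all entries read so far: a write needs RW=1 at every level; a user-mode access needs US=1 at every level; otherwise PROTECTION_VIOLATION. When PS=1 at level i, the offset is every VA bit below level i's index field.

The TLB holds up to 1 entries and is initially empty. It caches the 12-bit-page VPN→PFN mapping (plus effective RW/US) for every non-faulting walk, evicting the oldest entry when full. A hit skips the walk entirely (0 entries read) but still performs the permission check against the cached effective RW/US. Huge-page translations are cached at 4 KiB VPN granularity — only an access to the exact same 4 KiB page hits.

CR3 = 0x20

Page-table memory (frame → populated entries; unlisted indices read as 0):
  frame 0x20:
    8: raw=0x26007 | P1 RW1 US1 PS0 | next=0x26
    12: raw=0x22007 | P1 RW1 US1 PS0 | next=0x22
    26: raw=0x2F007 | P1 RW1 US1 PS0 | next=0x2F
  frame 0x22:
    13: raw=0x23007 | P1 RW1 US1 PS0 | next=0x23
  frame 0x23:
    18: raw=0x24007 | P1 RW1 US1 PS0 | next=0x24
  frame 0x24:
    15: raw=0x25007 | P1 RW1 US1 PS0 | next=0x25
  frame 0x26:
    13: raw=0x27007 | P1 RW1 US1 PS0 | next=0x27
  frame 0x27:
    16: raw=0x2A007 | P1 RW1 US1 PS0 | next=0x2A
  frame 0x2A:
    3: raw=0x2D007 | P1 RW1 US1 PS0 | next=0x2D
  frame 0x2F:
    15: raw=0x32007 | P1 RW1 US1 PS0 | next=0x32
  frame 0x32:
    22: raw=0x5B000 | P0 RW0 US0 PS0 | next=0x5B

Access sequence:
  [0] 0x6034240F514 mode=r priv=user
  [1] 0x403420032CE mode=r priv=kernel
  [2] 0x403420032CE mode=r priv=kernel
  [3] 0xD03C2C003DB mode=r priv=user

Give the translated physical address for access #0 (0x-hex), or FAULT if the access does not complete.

Per-access translation:
#0 VA=0x6034240F514 (r,user):
  L0: frame=0x20 idx=12 entry=0x22007 [P=1 RW=1 US=1 PS=0]
  L1: frame=0x22 idx=13 entry=0x23007 [P=1 RW=1 US=1 PS=0]
  L2: frame=0x23 idx=18 entry=0x24007 [P=1 RW=1 US=1 PS=0]
  L3: frame=0x24 idx=15 entry=0x25007 [P=1 RW=1 US=1 PS=0]
  ✓ 0x25514  — 4 lookups
#1 VA=0x403420032CE (r,kernel):
  L0: frame=0x20 idx=8 entry=0x26007 [P=1 RW=1 US=1 PS=0]
  L1: frame=0x26 idx=13 entry=0x27007 [P=1 RW=1 US=1 PS=0]
  L2: frame=0x27 idx=16 entry=0x2A007 [P=1 RW=1 US=1 PS=0]
  L3: frame=0x2A idx=3 entry=0x2D007 [P=1 RW=1 US=1 PS=0]
  ✓ 0x2D2CE  — 4 lookups
#2 VA=0x403420032CE (r,kernel):
  TLB hit vpn=0x40342003 → PA=0x2D2CE
#3 VA=0xD03C2C003DB (r,user):
  L0: frame=0x20 idx=26 entry=0x2F007 [P=1 RW=1 US=1 PS=0]
  L1: frame=0x2F idx=15 entry=0x32007 [P=1 RW=1 US=1 PS=0]
  L2: frame=0x32 idx=22 entry=0x5B000 [P=0 RW=0 US=0 PS=0]
  → PAGE_NOT_PRESENT  (3 entries read)

Access #0 PA: 0x25514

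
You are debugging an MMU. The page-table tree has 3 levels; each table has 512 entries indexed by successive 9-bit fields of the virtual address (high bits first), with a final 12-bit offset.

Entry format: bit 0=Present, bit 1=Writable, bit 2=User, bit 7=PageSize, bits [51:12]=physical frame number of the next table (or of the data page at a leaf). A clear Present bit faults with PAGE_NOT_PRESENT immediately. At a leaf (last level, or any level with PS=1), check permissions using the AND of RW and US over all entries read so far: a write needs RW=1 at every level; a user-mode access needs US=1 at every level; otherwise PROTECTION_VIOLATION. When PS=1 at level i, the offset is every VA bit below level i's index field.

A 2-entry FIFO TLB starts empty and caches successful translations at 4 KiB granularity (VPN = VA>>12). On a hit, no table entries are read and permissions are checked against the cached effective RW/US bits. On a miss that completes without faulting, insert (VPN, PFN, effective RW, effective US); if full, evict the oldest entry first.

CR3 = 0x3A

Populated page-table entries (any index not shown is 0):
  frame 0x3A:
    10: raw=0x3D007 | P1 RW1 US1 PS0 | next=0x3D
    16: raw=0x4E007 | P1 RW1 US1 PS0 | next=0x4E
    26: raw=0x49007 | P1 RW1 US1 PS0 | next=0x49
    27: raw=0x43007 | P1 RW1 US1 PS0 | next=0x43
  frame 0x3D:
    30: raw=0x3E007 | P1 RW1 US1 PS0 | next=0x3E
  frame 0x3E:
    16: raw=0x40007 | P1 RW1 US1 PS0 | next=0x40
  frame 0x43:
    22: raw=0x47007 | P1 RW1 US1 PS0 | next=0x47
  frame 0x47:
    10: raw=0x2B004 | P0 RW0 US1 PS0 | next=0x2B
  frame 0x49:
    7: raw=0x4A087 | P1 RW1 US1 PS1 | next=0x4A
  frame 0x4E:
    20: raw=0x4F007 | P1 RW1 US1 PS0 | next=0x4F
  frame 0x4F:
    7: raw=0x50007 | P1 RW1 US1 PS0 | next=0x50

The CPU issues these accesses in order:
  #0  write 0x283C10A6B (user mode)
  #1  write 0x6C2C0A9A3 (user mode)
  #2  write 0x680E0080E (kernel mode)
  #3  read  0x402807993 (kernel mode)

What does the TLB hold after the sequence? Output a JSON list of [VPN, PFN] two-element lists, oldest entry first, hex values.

Trace:
#0 VA=0x283C10A6B (w,user):
  lvl0: tbl 0x3A, slot 10 ⇒ 0x3D007 (P1/RW1/US1/PS0)
  lvl1: tbl 0x3D, slot 30 ⇒ 0x3E007 (P1/RW1/US1/PS0)
  lvl2: tbl 0x3E, slot 16 ⇒ 0x40007 (P1/RW1/US1/PS0)
  → PA=0x40A6B  (3 entries read)
#1 VA=0x6C2C0A9A3 (w,user):
  lvl0: tbl 0x3A, slot 27 ⇒ 0x43007 (P1/RW1/US1/PS0)
  lvl1: tbl 0x43, slot 22 ⇒ 0x47007 (P1/RW1/US1/PS0)
  lvl2: tbl 0x47, slot 10 ⇒ 0x2B004 (P0/RW0/US1/PS0)
  ✗ PAGE_NOT_PRESENT  [3 reads]
#2 VA=0x680E0080E (w,kernel):
  lvl0: tbl 0x3A, slot 26 ⇒ 0x49007 (P1/RW1/US1/PS0)
  lvl1: tbl 0x49, slot 7 ⇒ 0x4A087 (P1/RW1/US1/PS1)
  → PA=0x4A80E (huge @L1)  (2 entries read)
#3 VA=0x402807993 (r,kernel):
  lvl0: tbl 0x3A, slot 16 ⇒ 0x4E007 (P1/RW1/US1/PS0)
  lvl1: tbl 0x4E, slot 20 ⇒ 0x4F007 (P1/RW1/US1/PS0)
  lvl2: tbl 0x4F, slot 7 ⇒ 0x50007 (P1/RW1/US1/PS0)
  → PA=0x50993  (3 entries read)

TLB: [["0x680E00", "0x4A"], ["0x402807", "0x50"]]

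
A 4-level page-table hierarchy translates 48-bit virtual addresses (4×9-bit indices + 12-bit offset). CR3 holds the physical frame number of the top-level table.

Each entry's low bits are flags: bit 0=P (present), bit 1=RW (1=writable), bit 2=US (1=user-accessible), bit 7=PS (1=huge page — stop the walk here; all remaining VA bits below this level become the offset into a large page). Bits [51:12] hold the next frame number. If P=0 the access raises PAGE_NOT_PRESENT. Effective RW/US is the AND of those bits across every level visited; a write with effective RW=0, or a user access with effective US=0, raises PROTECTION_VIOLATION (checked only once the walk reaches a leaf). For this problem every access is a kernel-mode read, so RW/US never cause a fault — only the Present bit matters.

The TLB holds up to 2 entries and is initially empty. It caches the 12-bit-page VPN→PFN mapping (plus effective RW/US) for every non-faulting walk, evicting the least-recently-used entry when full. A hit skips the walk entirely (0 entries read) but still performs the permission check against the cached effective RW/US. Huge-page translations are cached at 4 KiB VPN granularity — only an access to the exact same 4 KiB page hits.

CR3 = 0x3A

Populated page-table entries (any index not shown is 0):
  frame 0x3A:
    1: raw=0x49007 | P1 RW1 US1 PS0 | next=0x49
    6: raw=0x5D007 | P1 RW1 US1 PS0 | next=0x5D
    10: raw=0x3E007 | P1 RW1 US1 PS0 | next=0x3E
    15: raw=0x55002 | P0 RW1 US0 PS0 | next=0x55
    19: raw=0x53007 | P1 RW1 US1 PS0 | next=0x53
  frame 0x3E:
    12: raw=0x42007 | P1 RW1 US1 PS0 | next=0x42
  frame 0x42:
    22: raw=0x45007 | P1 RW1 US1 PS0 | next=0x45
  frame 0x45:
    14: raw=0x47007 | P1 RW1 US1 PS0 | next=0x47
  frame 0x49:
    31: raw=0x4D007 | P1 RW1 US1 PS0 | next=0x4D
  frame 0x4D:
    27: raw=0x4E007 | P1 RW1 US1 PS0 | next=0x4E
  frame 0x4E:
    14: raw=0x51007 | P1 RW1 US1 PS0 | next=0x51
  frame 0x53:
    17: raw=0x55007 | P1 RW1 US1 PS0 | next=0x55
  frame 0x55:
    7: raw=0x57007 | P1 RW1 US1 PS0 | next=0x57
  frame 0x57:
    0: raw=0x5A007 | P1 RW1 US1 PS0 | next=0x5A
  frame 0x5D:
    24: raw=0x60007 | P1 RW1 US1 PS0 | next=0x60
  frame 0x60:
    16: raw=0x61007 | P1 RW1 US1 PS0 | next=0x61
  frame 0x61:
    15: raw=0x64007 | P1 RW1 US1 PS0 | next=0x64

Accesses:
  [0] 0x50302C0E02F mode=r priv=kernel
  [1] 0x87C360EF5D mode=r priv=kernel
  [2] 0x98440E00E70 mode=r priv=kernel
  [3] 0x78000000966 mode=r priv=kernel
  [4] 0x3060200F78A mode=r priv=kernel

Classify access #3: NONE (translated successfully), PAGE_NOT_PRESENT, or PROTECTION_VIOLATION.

Per-access translation:
#0 VA=0x50302C0E02F (r,kernel):
  lvl0: tbl 0x3A, slot 10 ⇒ 0x3E007 (P1/RW1/US1/PS0)
  lvl1: tbl 0x3E, slot 12 ⇒ 0x42007 (P1/RW1/US1/PS0)
  lvl2: tbl 0x42, slot 22 ⇒ 0x45007 (P1/RW1/US1/PS0)
  lvl3: tbl 0x45, slot 14 ⇒ 0x47007 (P1/RW1/US1/PS0)
  ⇒ phys 0x4702F  [4 reads]
#1 VA=0x87C360EF5D (r,kernel):
  lvl0: tbl 0x3A, slot 1 ⇒ 0x49007 (P1/RW1/US1/PS0)
  lvl1: tbl 0x49, slot 31 ⇒ 0x4D007 (P1/RW1/US1/PS0)
  lvl2: tbl 0x4D, slot 27 ⇒ 0x4E007 (P1/RW1/US1/PS0)
  lvl3: tbl 0x4E, slot 14 ⇒ 0x51007 (P1/RW1/US1/PS0)
  ⇒ phys 0x51F5D  [4 reads]
#2 VA=0x98440E00E70 (r,kernel):
  lvl0: tbl 0x3A, slot 19 ⇒ 0x53007 (P1/RW1/US1/PS0)
  lvl1: tbl 0x53, slot 17 ⇒ 0x55007 (P1/RW1/US1/PS0)
  lvl2: tbl 0x55, slot 7 ⇒ 0x57007 (P1/RW1/US1/PS0)
  lvl3: tbl 0x57, slot 0 ⇒ 0x5A007 (P1/RW1/US1/PS0)
  ⇒ phys 0x5AE70  [4 reads]
#3 VA=0x78000000966 (r,kernel):
  lvl0: tbl 0x3A, slot 15 ⇒ 0x55002 (P0/RW1/US0/PS0)
  → PAGE_NOT_PRESENT  (1 entries read)
#4 VA=0x3060200F78A (r,kernel):
  lvl0: tbl 0x3A, slot 6 ⇒ 0x5D007 (P1/RW1/US1/PS0)
  lvl1: tbl 0x5D, slot 24 ⇒ 0x60007 (P1/RW1/US1/PS0)
  lvl2: tbl 0x60, slot 16 ⇒ 0x61007 (P1/RW1/US1/PS0)
  lvl3: tbl 0x61, slot 15 ⇒ 0x64007 (P1/RW1/US1/PS0)
  ⇒ phys 0x6478A  [4 reads]

Access #3 fault: PAGE_NOT_PRESENT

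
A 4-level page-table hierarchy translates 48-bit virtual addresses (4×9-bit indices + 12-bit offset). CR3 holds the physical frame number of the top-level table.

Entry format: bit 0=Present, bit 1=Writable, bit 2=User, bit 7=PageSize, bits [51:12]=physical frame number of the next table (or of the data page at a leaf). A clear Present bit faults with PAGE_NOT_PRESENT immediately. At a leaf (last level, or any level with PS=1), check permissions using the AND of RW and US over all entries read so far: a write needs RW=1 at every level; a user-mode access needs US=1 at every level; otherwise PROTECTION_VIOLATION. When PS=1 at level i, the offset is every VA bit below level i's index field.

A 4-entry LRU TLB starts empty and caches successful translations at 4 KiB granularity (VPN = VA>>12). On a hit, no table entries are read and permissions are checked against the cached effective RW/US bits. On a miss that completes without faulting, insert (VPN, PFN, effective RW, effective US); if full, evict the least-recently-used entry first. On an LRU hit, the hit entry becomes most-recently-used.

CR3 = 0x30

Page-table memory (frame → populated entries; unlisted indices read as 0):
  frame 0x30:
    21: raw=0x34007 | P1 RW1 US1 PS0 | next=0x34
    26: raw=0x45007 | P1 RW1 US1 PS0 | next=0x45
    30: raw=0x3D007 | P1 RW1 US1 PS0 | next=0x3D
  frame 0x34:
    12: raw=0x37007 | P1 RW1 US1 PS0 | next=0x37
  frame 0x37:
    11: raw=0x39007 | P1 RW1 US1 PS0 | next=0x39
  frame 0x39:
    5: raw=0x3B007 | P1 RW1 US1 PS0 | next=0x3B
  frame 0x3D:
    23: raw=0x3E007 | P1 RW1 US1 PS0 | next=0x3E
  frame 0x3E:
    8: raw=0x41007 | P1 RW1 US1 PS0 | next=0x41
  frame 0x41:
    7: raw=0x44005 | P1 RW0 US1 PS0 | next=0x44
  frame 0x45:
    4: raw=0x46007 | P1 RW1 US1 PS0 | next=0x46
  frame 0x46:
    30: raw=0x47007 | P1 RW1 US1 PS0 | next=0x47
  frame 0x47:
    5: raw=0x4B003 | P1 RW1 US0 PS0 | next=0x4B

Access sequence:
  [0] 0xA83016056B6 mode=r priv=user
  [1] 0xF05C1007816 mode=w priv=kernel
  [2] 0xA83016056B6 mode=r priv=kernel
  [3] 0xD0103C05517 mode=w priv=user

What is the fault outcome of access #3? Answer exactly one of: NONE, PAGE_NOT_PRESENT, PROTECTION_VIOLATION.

Trace:
#0 VA=0xA83016056B6 (r,user):
  [0] read 0x30 idx=21: raw=0x34007 flags P=1 W=1 U=1 S=0
  [1] read 0x34 idx=12: raw=0x37007 flags P=1 W=1 U=1 S=0
  [2] read 0x37 idx=11: raw=0x39007 flags P=1 W=1 U=1 S=0
  [3] read 0x39 idx=5: raw=0x3B007 flags P=1 W=1 U=1 S=0
  → PA=0x3B6B6  (4 entries read)
#1 VA=0xF05C1007816 (w,kernel):
  [0] read 0x30 idx=30: raw=0x3D007 flags P=1 W=1 U=1 S=0
  [1] read 0x3D idx=23: raw=0x3E007 flags P=1 W=1 U=1 S=0
  [2] read 0x3E idx=8: raw=0x41007 flags P=1 W=1 U=1 S=0
  [3] read 0x41 idx=7: raw=0x44005 flags P=1 W=0 U=1 S=0
  → PROTECTION_VIOLATION  (4 entries read)
#2 VA=0xA83016056B6 (r,kernel):
  TLB hit vpn=0xA8301605 → PA=0x3B6B6
#3 VA=0xD0103C05517 (w,user):
  [0] read 0x30 idx=26: raw=0x45007 flags P=1 W=1 U=1 S=0
  [1] read 0x45 idx=4: raw=0x46007 flags P=1 W=1 U=1 S=0
  [2] read 0x46 idx=30: raw=0x47007 flags P=1 W=1 U=1 S=0
  [3] read 0x47 idx=5: raw=0x4B003 flags P=1 W=1 U=0 S=0
  → PROTECTION_VIOLATION  (4 entries read)

Access #3 fault: PROTECTION_VIOLATION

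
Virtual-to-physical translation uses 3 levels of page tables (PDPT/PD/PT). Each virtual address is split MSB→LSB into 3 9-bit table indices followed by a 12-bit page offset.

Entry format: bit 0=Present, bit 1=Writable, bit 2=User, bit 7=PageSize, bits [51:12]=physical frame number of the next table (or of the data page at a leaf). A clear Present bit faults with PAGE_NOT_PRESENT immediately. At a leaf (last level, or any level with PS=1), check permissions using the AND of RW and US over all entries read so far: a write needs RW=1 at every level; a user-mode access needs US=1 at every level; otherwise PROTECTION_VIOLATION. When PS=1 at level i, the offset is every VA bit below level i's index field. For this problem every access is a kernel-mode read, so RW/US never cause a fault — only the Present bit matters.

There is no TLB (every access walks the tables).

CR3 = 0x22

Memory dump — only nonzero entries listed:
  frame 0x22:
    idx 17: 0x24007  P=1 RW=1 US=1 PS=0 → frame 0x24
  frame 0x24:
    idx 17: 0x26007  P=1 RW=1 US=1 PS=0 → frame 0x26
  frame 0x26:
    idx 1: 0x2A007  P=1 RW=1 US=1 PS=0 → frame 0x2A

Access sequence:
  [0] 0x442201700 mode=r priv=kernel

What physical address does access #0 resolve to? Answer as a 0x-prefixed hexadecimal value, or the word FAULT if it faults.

Trace:
#0 VA=0x442201700 (r,kernel):
  L0 @0x22[17] → 0x24007  P=1,RW=1,US=1,PS=0
  L1 @0x24[17] → 0x26007  P=1,RW=1,US=1,PS=0
  L2 @0x26[1] → 0x2A007  P=1,RW=1,US=1,PS=0
  ⇒ phys 0x2A700  [3 reads]

Access #0 PA: 0x2A700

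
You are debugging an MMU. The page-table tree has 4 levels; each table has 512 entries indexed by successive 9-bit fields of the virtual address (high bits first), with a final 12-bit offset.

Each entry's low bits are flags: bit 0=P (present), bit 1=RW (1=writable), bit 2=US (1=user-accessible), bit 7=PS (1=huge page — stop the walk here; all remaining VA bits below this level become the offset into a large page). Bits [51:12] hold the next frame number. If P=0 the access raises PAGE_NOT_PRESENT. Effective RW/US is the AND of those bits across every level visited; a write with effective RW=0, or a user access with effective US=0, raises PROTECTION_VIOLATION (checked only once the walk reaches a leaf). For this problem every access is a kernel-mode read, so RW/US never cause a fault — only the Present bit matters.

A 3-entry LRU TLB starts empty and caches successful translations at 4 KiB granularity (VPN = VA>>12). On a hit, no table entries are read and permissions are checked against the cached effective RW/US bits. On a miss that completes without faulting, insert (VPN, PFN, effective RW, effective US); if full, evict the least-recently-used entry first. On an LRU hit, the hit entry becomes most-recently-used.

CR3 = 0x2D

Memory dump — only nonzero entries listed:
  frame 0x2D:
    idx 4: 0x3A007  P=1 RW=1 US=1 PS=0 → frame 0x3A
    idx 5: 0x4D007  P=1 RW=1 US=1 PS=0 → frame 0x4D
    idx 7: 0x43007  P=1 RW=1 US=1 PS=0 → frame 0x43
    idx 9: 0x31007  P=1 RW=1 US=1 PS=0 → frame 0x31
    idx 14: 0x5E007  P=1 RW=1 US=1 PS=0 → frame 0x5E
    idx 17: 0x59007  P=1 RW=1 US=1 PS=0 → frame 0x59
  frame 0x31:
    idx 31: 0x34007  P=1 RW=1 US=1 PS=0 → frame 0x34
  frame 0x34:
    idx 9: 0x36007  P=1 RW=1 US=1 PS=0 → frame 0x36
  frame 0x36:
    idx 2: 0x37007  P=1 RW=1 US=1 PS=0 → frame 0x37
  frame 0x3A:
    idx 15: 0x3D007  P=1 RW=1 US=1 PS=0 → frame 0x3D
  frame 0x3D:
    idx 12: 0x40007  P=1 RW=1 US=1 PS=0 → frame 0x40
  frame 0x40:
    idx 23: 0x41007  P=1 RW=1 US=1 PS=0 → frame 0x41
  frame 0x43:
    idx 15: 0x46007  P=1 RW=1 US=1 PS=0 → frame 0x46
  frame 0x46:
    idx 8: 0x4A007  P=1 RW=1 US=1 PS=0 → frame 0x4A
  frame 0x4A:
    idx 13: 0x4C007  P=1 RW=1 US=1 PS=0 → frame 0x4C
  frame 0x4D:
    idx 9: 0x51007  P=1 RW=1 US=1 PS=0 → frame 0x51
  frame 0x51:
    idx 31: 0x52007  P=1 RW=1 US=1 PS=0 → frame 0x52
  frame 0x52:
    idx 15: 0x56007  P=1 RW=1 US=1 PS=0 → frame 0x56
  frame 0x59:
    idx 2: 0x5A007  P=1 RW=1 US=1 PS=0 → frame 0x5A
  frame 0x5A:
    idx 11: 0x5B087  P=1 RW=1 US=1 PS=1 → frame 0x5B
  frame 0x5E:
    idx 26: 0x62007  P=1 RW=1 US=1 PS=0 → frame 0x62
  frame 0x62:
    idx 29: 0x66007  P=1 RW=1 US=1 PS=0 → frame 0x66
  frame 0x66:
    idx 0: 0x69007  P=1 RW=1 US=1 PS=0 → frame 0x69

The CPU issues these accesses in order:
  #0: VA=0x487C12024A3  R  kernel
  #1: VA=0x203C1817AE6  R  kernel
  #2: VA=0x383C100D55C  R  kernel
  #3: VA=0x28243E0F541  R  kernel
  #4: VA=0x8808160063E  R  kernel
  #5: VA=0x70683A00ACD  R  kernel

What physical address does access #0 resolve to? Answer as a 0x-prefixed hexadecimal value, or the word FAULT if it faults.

Trace:
#0 VA=0x487C12024A3 (r,kernel):
  lvl0: tbl 0x2D, slot 9 ⇒ 0x31007 (P1/RW1/US1/PS0)
  lvl1: tbl 0x31, slot 31 ⇒ 0x34007 (P1/RW1/US1/PS0)
  lvl2: tbl 0x34, slot 9 ⇒ 0x36007 (P1/RW1/US1/PS0)
  lvl3: tbl 0x36, slot 2 ⇒ 0x37007 (P1/RW1/US1/PS0)
  ✓ 0x374A3  — 4 lookups
#1 VA=0x203C1817AE6 (r,kernel):
  lvl0: tbl 0x2D, slot 4 ⇒ 0x3A007 (P1/RW1/US1/PS0)
  lvl1: tbl 0x3A, slot 15 ⇒ 0x3D007 (P1/RW1/US1/PS0)
  lvl2: tbl 0x3D, slot 12 ⇒ 0x40007 (P1/RW1/US1/PS0)
  lvl3: tbl 0x40, slot 23 ⇒ 0x41007 (P1/RW1/US1/PS0)
  ✓ 0x41AE6  — 4 lookups
#2 VA=0x383C100D55C (r,kernel):
  lvl0: tbl 0x2D, slot 7 ⇒ 0x43007 (P1/RW1/US1/PS0)
  lvl1: tbl 0x43, slot 15 ⇒ 0x46007 (P1/RW1/US1/PS0)
  lvl2: tbl 0x46, slot 8 ⇒ 0x4A007 (P1/RW1/US1/PS0)
  lvl3: tbl 0x4A, slot 13 ⇒ 0x4C007 (P1/RW1/US1/PS0)
  ✓ 0x4C55C  — 4 lookups
#3 VA=0x28243E0F541 (r,kernel):
  lvl0: tbl 0x2D, slot 5 ⇒ 0x4D007 (P1/RW1/US1/PS0)
  lvl1: tbl 0x4D, slot 9 ⇒ 0x51007 (P1/RW1/US1/PS0)
  lvl2: tbl 0x51, slot 31 ⇒ 0x52007 (P1/RW1/US1/PS0)
  lvl3: tbl 0x52, slot 15 ⇒ 0x56007 (P1/RW1/US1/PS0)
  ✓ 0x56541  — 4 lookups
#4 VA=0x8808160063E (r,kernel):
  lvl0: tbl 0x2D, slot 17 ⇒ 0x59007 (P1/RW1/US1/PS0)
  lvl1: tbl 0x59, slot 2 ⇒ 0x5A007 (P1/RW1/US1/PS0)
  lvl2: tbl 0x5A, slot 11 ⇒ 0x5B087 (P1/RW1/US1/PS1)
  ✓ 0x5B63E (huge @L2)  — 3 lookups
#5 VA=0x70683A00ACD (r,kernel):
  lvl0: tbl 0x2D, slot 14 ⇒ 0x5E007 (P1/RW1/US1/PS0)
  lvl1: tbl 0x5E, slot 26 ⇒ 0x62007 (P1/RW1/US1/PS0)
  lvl2: tbl 0x62, slot 29 ⇒ 0x66007 (P1/RW1/US1/PS0)
  lvl3: tbl 0x66, slot 0 ⇒ 0x69007 (P1/RW1/US1/PS0)
  ✓ 0x69ACD  — 4 lookups

Access #0 PA: 0x374A3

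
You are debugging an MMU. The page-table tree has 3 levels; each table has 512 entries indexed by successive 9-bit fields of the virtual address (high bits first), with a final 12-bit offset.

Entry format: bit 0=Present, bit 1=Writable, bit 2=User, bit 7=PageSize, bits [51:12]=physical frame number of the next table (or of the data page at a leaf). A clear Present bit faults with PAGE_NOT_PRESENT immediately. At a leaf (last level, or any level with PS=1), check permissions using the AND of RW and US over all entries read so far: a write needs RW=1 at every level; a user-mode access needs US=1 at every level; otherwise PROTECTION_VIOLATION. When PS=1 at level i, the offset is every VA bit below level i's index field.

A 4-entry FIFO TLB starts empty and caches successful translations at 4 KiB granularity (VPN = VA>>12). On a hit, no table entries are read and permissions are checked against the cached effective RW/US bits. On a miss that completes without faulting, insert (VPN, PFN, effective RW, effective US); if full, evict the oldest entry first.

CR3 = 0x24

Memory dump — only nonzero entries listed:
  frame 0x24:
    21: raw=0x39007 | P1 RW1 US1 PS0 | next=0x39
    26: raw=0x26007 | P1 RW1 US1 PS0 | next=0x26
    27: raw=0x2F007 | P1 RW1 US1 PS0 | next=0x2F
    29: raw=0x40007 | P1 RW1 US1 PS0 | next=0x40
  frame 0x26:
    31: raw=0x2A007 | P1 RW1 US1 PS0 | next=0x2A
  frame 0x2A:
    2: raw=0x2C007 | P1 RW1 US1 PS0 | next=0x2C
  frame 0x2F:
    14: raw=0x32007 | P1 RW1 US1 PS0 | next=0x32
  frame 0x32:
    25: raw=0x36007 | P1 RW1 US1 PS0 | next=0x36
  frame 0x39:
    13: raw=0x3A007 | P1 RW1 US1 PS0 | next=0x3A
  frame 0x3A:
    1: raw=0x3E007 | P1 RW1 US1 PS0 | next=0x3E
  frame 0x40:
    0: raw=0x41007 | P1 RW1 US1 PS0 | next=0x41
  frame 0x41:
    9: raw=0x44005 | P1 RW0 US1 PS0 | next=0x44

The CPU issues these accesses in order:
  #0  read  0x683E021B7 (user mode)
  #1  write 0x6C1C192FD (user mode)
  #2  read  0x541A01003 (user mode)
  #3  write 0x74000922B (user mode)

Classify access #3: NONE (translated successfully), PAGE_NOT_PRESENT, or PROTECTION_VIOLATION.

Per-access translation:
#0 VA=0x683E021B7 (r,user):
  [0] read 0x24 idx=26: raw=0x26007 flags P=1 W=1 U=1 S=0
  [1] read 0x26 idx=31: raw=0x2A007 flags P=1 W=1 U=1 S=0
  [2] read 0x2A idx=2: raw=0x2C007 flags P=1 W=1 U=1 S=0
  ✓ 0x2C1B7  — 3 lookups
#1 VA=0x6C1C192FD (w,user):
  [0] read 0x24 idx=27: raw=0x2F007 flags P=1 W=1 U=1 S=0
  [1] read 0x2F idx=14: raw=0x32007 flags P=1 W=1 U=1 S=0
  [2] read 0x32 idx=25: raw=0x36007 flags P=1 W=1 U=1 S=0
  ✓ 0x362FD  — 3 lookups
#2 VA=0x541A01003 (r,user):
  [0] read 0x24 idx=21: raw=0x39007 flags P=1 W=1 U=1 S=0
  [1] read 0x39 idx=13: raw=0x3A007 flags P=1 W=1 U=1 S=0
  [2] read 0x3A idx=1: raw=0x3E007 flags P=1 W=1 U=1 S=0
  ✓ 0x3E003  — 3 lookups
#3 VA=0x74000922B (w,user):
  [0] read 0x24 idx=29: raw=0x40007 flags P=1 W=1 U=1 S=0
  [1] read 0x40 idx=0: raw=0x41007 flags P=1 W=1 U=1 S=0
  [2] read 0x41 idx=9: raw=0x44005 flags P=1 W=0 U=1 S=0
  ✗ PROTECTION_VIOLATION  [3 reads]

Access #3 fault: PROTECTION_VIOLATION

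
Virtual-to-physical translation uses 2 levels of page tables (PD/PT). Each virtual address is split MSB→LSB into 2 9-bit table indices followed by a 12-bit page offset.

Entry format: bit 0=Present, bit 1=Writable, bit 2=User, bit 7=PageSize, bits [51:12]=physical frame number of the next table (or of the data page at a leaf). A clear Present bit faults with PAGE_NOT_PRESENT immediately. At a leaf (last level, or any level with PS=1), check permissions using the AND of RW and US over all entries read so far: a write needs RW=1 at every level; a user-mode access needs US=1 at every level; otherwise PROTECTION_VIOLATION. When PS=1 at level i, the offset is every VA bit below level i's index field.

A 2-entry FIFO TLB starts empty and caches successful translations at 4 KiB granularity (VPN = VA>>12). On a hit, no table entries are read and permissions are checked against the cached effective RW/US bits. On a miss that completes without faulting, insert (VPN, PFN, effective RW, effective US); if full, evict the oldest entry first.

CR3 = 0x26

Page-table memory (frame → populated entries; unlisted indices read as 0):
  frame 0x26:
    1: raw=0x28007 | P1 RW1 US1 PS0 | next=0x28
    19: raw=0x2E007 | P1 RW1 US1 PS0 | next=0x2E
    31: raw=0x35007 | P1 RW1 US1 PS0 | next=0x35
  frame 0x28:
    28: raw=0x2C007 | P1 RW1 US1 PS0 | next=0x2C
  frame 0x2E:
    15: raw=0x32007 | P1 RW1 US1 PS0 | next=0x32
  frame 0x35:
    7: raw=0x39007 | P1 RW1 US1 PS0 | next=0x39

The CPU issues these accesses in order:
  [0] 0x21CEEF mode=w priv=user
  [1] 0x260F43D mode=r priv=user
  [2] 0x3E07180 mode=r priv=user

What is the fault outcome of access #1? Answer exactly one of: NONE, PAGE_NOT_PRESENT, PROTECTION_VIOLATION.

Per-access translation:
#0 VA=0x21CEEF (w,user):
  lvl0: tbl 0x26, slot 1 ⇒ 0x28007 (P1/RW1/US1/PS0)
  lvl1: tbl 0x28, slot 28 ⇒ 0x2C007 (P1/RW1/US1/PS0)
  → PA=0x2CEEF  (2 entries read)
#1 VA=0x260F43D (r,user):
  lvl0: tbl 0x26, slot 19 ⇒ 0x2E007 (P1/RW1/US1/PS0)
  lvl1: tbl 0x2E, slot 15 ⇒ 0x32007 (P1/RW1/US1/PS0)
  → PA=0x3243D  (2 entries read)
#2 VA=0x3E07180 (r,user):
  lvl0: tbl 0x26, slot 31 ⇒ 0x35007 (P1/RW1/US1/PS0)
  lvl1: tbl 0x35, slot 7 ⇒ 0x39007 (P1/RW1/US1/PS0)
  → PA=0x39180  (2 entries read)

Access #1 fault: NONE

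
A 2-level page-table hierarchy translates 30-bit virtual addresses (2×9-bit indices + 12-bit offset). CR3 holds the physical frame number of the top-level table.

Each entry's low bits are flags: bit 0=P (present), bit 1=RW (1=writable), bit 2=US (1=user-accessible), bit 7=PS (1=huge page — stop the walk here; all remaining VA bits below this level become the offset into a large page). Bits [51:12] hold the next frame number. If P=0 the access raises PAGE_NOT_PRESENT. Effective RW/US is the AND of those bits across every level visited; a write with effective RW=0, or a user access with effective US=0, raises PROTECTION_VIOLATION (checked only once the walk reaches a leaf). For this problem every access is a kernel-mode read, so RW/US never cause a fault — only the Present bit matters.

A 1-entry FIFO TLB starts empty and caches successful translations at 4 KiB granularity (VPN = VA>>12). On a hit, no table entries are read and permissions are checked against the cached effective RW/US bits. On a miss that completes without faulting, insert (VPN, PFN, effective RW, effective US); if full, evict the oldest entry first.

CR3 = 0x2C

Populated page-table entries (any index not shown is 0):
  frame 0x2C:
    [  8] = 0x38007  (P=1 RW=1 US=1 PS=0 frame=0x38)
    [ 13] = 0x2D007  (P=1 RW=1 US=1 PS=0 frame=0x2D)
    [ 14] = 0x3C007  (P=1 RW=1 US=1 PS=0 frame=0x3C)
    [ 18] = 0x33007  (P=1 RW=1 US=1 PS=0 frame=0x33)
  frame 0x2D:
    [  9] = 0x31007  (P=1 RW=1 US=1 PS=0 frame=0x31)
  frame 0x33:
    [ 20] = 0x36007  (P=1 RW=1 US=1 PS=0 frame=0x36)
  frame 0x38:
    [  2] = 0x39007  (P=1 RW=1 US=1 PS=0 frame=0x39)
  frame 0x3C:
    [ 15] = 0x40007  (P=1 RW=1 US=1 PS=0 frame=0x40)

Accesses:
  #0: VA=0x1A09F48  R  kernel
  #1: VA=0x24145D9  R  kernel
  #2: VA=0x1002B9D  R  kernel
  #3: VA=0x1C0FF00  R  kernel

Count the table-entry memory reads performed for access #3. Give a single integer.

Trace:
#0 VA=0x1A09F48 (r,kernel):
  L0 @0x2C[13] → 0x2D007  P=1,RW=1,US=1,PS=0
  L1 @0x2D[9] → 0x31007  P=1,RW=1,US=1,PS=0
  ✓ 0x31F48  — 2 lookups
#1 VA=0x24145D9 (r,kernel):
  L0 @0x2C[18] → 0x33007  P=1,RW=1,US=1,PS=0
  L1 @0x33[20] → 0x36007  P=1,RW=1,US=1,PS=0
  ✓ 0x365D9  — 2 lookups
#2 VA=0x1002B9D (r,kernel):
  L0 @0x2C[8] → 0x38007  P=1,RW=1,US=1,PS=0
  L1 @0x38[2] → 0x39007  P=1,RW=1,US=1,PS=0
  ✓ 0x39B9D  — 2 lookups
#3 VA=0x1C0FF00 (r,kernel):
  L0 @0x2C[14] → 0x3C007  P=1,RW=1,US=1,PS=0
  L1 @0x3C[15] → 0x40007  P=1,RW=1,US=1,PS=0
  ✓ 0x40F00  — 2 lookups

Entries read for #3: 2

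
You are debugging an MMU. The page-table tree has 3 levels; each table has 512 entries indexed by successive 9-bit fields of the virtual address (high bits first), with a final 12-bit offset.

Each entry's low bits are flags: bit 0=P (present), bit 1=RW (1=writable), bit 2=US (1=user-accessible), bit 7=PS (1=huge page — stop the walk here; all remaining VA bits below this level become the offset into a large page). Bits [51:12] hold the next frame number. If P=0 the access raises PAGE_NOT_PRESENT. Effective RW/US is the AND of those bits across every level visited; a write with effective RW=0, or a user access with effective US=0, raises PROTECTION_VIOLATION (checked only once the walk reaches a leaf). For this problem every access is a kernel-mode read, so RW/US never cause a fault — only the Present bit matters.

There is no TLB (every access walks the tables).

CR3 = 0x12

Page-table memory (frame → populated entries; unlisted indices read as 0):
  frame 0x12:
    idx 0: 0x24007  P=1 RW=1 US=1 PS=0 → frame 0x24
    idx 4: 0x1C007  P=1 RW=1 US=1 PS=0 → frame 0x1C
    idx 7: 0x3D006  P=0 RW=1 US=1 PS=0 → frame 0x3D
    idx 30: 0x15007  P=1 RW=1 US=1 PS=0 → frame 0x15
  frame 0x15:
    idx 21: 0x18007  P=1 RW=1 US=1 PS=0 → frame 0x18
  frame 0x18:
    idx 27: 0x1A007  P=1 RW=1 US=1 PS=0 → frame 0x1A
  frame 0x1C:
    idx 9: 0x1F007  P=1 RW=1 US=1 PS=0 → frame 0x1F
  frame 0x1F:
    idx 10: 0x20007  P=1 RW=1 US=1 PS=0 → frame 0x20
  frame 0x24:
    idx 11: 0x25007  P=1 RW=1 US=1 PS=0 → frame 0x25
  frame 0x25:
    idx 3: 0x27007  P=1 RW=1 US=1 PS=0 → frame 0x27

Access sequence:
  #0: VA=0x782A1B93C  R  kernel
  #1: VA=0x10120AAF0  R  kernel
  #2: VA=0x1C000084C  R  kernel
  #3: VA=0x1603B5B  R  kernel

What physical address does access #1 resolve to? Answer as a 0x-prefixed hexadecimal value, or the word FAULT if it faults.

Per-access translation:
#0 VA=0x782A1B93C (r,kernel):
  L0 @0x12[30] → 0x15007  P=1,RW=1,US=1,PS=0
  L1 @0x15[21] → 0x18007  P=1,RW=1,US=1,PS=0
  L2 @0x18[27] → 0x1A007  P=1,RW=1,US=1,PS=0
  ⇒ phys 0x1A93C  [3 reads]
#1 VA=0x10120AAF0 (r,kernel):
  L0 @0x12[4] → 0x1C007  P=1,RW=1,US=1,PS=0
  L1 @0x1C[9] → 0x1F007  P=1,RW=1,US=1,PS=0
  L2 @0x1F[10] → 0x20007  P=1,RW=1,US=1,PS=0
  ⇒ phys 0x20AF0  [3 reads]
#2 VA=0x1C000084C (r,kernel):
  L0 @0x12[7] → 0x3D006  P=0,RW=1,US=1,PS=0
  ✗ PAGE_NOT_PRESENT  [1 reads]
#3 VA=0x1603B5B (r,kernel):
  L0 @0x12[0] → 0x24007  P=1,RW=1,US=1,PS=0
  L1 @0x24[11] → 0x25007  P=1,RW=1,US=1,PS=0
  L2 @0x25[3] → 0x27007  P=1,RW=1,US=1,PS=0
  ⇒ phys 0x27B5B  [3 reads]

Access #1 PA: 0x20AF0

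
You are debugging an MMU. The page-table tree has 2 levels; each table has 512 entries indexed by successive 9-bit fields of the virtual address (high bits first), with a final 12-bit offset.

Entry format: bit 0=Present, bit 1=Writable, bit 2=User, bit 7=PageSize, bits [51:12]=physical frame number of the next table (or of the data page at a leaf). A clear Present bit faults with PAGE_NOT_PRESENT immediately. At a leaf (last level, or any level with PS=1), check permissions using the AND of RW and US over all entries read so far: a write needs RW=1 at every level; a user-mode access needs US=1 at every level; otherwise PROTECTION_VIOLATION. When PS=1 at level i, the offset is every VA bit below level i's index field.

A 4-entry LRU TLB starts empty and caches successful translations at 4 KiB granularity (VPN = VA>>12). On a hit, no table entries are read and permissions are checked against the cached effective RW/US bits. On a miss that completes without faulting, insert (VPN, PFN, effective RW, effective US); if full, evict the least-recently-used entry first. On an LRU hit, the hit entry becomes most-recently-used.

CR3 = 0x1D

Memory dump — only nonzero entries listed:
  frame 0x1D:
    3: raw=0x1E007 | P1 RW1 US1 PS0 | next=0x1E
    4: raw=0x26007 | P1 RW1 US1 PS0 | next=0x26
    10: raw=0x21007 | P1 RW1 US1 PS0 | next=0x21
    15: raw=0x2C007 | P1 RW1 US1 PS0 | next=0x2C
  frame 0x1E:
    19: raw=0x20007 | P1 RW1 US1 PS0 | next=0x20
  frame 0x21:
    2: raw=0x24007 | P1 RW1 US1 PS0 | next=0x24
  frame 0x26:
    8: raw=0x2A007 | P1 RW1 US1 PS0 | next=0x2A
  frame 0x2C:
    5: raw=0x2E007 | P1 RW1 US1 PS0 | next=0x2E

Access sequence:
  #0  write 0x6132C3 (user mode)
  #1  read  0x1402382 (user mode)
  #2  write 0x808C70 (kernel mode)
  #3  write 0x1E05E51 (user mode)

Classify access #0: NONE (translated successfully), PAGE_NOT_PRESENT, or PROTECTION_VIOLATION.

Trace:
#0 VA=0x6132C3 (w,user):
  lvl0: tbl 0x1D, slot 3 ⇒ 0x1E007 (P1/RW1/US1/PS0)
  lvl1: tbl 0x1E, slot 19 ⇒ 0x20007 (P1/RW1/US1/PS0)
  → PA=0x202C3  (2 entries read)
#1 VA=0x1402382 (r,user):
  lvl0: tbl 0x1D, slot 10 ⇒ 0x21007 (P1/RW1/US1/PS0)
  lvl1: tbl 0x21, slot 2 ⇒ 0x24007 (P1/RW1/US1/PS0)
  → PA=0x24382  (2 entries read)
#2 VA=0x808C70 (w,kernel):
  lvl0: tbl 0x1D, slot 4 ⇒ 0x26007 (P1/RW1/US1/PS0)
  lvl1: tbl 0x26, slot 8 ⇒ 0x2A007 (P1/RW1/US1/PS0)
  → PA=0x2AC70  (2 entries read)
#3 VA=0x1E05E51 (w,user):
  lvl0: tbl 0x1D, slot 15 ⇒ 0x2C007 (P1/RW1/US1/PS0)
  lvl1: tbl 0x2C, slot 5 ⇒ 0x2E007 (P1/RW1/US1/PS0)
  → PA=0x2EE51  (2 entries read)

Access #0 fault: NONE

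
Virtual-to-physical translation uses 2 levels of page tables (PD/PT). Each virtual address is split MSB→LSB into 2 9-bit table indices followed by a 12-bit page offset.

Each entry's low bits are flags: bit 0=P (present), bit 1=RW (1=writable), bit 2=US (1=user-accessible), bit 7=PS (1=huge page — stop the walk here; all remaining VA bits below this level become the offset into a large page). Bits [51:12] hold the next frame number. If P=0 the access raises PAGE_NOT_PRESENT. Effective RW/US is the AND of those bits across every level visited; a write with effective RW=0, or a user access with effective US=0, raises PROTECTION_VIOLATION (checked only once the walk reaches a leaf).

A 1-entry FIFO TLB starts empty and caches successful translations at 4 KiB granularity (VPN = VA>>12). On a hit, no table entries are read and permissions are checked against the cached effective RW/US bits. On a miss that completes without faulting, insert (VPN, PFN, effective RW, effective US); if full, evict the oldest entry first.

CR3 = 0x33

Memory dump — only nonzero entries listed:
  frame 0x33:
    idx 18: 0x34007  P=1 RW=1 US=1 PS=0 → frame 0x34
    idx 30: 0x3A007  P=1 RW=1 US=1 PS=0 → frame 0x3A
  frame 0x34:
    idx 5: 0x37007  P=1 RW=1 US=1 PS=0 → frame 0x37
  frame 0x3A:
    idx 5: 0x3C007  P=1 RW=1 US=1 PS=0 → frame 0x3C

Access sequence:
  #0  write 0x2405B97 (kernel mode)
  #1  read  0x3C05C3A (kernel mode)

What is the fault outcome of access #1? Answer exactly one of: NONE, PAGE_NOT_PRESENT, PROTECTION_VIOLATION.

Walk each access:
#0 VA=0x2405B97 (w,kernel):
  [0] read 0x33 idx=18: raw=0x34007 flags P=1 W=1 U=1 S=0
  [1] read 0x34 idx=5: raw=0x37007 flags P=1 W=1 U=1 S=0
  ✓ 0x37B97  — 2 lookups
#1 VA=0x3C05C3A (r,kernel):
  [0] read 0x33 idx=30: raw=0x3A007 flags P=1 W=1 U=1 S=0
  [1] read 0x3A idx=5: raw=0x3C007 flags P=1 W=1 U=1 S=0
  ✓ 0x3CC3A  — 2 lookups

Access #1 fault: NONE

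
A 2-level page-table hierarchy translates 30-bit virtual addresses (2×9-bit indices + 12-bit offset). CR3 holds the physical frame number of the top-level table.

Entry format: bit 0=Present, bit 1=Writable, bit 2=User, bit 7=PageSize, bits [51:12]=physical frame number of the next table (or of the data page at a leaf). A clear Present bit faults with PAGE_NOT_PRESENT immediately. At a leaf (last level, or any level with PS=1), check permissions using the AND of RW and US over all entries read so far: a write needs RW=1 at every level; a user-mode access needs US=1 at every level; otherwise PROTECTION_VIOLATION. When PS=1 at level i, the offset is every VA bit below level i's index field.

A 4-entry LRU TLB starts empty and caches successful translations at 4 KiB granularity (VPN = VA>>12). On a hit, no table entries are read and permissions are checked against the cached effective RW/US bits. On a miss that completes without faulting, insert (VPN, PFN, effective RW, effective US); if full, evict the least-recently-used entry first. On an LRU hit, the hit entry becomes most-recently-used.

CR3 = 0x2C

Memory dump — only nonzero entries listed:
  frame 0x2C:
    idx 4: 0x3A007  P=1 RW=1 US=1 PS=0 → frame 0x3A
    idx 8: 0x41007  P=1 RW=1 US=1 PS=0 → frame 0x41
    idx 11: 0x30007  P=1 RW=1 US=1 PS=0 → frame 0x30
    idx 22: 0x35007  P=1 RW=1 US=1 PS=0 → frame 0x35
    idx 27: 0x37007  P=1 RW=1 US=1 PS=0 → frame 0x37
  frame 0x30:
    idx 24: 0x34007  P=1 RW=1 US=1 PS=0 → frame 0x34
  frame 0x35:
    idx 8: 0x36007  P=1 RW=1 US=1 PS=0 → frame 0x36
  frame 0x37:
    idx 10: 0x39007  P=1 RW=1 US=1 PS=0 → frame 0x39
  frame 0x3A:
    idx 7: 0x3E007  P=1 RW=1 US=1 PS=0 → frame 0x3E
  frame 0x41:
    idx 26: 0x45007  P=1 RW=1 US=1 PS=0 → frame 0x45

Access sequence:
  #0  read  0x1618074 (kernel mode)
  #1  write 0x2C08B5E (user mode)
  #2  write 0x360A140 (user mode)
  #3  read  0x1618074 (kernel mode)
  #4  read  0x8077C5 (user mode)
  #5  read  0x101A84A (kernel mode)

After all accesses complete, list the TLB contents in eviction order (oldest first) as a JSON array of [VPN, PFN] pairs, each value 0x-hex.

Trace:
#0 VA=0x1618074 (r,kernel):
  L0: frame=0x2C idx=11 entry=0x30007 [P=1 RW=1 US=1 PS=0]
  L1: frame=0x30 idx=24 entry=0x34007 [P=1 RW=1 US=1 PS=0]
  ✓ 0x34074  — 2 lookups
#1 VA=0x2C08B5E (w,user):
  L0: frame=0x2C idx=22 entry=0x35007 [P=1 RW=1 US=1 PS=0]
  L1: frame=0x35 idx=8 entry=0x36007 [P=1 RW=1 US=1 PS=0]
  ✓ 0x36B5E  — 2 lookups
#2 VA=0x360A140 (w,user):
  L0: frame=0x2C idx=27 entry=0x37007 [P=1 RW=1 US=1 PS=0]
  L1: frame=0x37 idx=10 entry=0x39007 [P=1 RW=1 US=1 PS=0]
  ✓ 0x39140  — 2 lookups
#3 VA=0x1618074 (r,kernel):
  TLB hit vpn=0x1618 → PA=0x34074
#4 VA=0x8077C5 (r,user):
  L0: frame=0x2C idx=4 entry=0x3A007 [P=1 RW=1 US=1 PS=0]
  L1: frame=0x3A idx=7 entry=0x3E007 [P=1 RW=1 US=1 PS=0]
  ✓ 0x3E7C5  — 2 lookups
#5 VA=0x101A84A (r,kernel):
  L0: frame=0x2C idx=8 entry=0x41007 [P=1 RW=1 US=1 PS=0]
  L1: frame=0x41 idx=26 entry=0x45007 [P=1 RW=1 US=1 PS=0]
  ✓ 0x4584A  — 2 lookups

TLB: [["0x360A", "0x39"], ["0x1618", "0x34"], ["0x807", "0x3E"], ["0x101A", "0x45"]]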